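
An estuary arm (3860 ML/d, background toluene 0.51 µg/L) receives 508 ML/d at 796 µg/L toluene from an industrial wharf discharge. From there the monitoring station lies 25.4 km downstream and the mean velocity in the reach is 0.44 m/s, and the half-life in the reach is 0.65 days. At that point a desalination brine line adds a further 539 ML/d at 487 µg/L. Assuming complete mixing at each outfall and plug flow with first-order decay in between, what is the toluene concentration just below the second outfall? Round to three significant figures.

After mixing, C = (3860·0.5100 + 508.0·796.0) / 4368 = 406300/4368 = 93.03 µg/L; combined flow 4368 ML/d.
Travel time t = 25.4·1000 / 0.44 = 57730 s = 16.04 h.
Half-life 0.65 d → k = ln 2 / 0.65 = 1.066 d⁻¹.
Applying C = C₀e^(−kt): 93.03 × 0.4904 = 45.62 µg/L.
Second outfall: C = (4368·45.62 + 539.0·487.0)/4907 = 94.10 µg/L.

94.1 µg/L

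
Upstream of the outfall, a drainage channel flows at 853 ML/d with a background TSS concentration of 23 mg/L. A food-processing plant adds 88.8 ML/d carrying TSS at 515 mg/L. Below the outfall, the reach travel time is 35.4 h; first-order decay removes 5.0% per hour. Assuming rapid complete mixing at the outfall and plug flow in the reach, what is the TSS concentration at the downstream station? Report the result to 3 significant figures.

Mixed concentration C = ΣQC/ΣQ = (853.0·23.00 + 88.80·515.0) / 941.8 = 65350/941.8 = 69.39 mg/L.
5.0%/h lost → k = −ln(1 − 0.05) = 0.05129 h⁻¹.
Applying C = C₀e^(−kt): 69.39 × 0.1627 = 11.29 mg/L.

11.3 mg/L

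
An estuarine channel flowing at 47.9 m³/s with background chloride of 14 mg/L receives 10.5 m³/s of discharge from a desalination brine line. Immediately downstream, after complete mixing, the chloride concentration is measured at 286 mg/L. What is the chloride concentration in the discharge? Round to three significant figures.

Mass balance: 47.90·14.00 + 10.50·Cₑ = 58.40·286.0
→ Cₑ = (58.40·286.0 − 47.90·14.00) / 10.50 = 1527 mg/L.

1530 mg/L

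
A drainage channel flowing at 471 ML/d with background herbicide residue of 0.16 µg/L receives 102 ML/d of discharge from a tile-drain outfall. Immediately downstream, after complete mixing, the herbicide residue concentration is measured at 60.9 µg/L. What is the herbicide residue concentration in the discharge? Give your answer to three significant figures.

Mass balance: 471.0·0.1600 + 102.0·Cₑ = 573.0·60.90
→ Cₑ = (573.0·60.90 − 471.0·0.1600) / 102.0 = 341.4 µg/L.

341 µg/L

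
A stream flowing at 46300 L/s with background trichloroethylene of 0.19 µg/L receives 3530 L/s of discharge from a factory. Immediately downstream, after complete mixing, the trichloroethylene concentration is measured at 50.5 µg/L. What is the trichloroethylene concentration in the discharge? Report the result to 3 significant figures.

710 µg/L

Mass balance: 46300·0.1900 + 3530·Cₑ = 49830·50.50
→ Cₑ = (49830·50.50 − 46300·0.1900) / 3530 = 710.4 µg/L.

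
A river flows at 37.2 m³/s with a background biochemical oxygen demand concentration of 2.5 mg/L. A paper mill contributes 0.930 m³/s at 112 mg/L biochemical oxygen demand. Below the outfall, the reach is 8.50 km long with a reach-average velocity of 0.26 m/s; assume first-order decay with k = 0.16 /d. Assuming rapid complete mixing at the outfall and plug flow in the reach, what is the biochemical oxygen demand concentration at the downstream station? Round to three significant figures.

Conservation of mass: C = (37.20·2.500 + 0.9300·112.0) / 38.13 = 197.2/38.13 = 5.171 mg/L.
Travel time t = 8.50·1000 / 0.26 = 32690 s = 9.081 h.
Decay over the reach: 5.171·exp(−kt) = 5.171·0.9413 = 4.867 mg/L.

4.87 mg/L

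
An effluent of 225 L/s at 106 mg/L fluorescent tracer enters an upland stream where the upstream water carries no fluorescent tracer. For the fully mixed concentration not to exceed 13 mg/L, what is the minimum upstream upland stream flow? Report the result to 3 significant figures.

1610 L/s

Set C_mix = 13: (Q·0 + 225.0·106.0) / (Q + 225.0) = 13
→ Q = 225.0·(106.0 − 13)/(13 − 0) = 1610 L/s.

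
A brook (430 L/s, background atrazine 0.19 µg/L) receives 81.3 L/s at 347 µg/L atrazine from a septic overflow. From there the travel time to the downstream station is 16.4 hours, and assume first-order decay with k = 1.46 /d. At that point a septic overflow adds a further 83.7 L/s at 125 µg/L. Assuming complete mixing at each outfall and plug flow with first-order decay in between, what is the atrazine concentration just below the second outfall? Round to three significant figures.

35.1 µg/L

After mixing, C = (430.0·0.1900 + 81.30·347.0) / 511.3 = 28290/511.3 = 55.34 µg/L; combined flow 511.3 L/s.
After decay, C = 55.34 × e^(−kt) = 55.34 × 0.3687 = 20.40 µg/L.
At the second outfall, C = (511.3·20.40 + 83.70·125.0) / (511.3 + 83.70) = 35.12 µg/L.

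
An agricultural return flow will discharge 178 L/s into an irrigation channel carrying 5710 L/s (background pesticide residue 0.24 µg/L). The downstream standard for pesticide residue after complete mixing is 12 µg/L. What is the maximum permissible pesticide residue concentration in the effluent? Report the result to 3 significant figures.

At the limit, (Qr·Cr + Qe·Cₑ)/(Qr + Qe) = 12:
Cₑ = (5888·12 − 5710·0.2400) / 178.0 = 389.2 µg/L.

389 µg/L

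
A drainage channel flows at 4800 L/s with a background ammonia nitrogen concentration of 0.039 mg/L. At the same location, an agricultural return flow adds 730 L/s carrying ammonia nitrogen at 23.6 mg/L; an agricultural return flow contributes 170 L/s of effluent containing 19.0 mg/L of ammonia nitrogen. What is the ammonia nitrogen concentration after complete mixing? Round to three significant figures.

Flow-weighted average: C = (4800·0.03900 + 730.0·23.60 + 170.0·19.00) / 5700 = 20650/5700 = 3.622 mg/L.

3.62 mg/L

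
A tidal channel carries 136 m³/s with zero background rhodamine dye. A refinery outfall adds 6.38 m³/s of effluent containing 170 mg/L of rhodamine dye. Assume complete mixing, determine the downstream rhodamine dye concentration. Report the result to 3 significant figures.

Flow-weighted average: C = (136.0·0 + 6.380·170.0) / 142.4 = 1085/142.4 = 7.618 mg/L.

7.62 mg/L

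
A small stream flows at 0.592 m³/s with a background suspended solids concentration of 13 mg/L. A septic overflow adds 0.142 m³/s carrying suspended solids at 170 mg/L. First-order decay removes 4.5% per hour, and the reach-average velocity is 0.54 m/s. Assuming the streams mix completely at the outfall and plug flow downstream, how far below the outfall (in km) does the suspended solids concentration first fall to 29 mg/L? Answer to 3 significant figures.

17.0 km

Flow-weighted average: C = (0.5920·13.00 + 0.1420·170.0) / 0.7340 = 31.84/0.7340 = 43.37 mg/L.
4.5%/h lost → k = −ln(1 − 0.045) = 0.04604 h⁻¹.
Set 43.37·exp(−k·t) = 29 → t = ln(43.37/29)/k = 31470 s = 8.743 h.
Distance = v·t = 0.54·31470 = 17000 m = 17.00 km.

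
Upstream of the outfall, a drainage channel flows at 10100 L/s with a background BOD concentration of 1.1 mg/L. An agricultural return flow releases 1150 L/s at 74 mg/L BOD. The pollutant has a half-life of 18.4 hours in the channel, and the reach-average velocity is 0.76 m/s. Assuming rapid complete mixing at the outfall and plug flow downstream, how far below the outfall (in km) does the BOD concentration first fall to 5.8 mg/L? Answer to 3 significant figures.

Mass balance: C = (10100·1.100 + 1150·74.00) / 11250 = 96210/11250 = 8.552 mg/L.
Half-life 18.4 h → k = ln 2 / 18.4 = 0.03767 h⁻¹ = 0.9041 d⁻¹.
Set 8.552·exp(−k·t) = 5.8 → t = ln(8.552/5.8)/k = 37110 s = 10.31 h.
Distance = v·t = 0.76·37110 = 28200 m = 28.20 km.

28.2 km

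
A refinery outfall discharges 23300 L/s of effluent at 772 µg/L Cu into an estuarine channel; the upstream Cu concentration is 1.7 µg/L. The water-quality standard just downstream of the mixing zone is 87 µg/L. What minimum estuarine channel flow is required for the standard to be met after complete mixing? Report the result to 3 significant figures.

187000 L/s

Set C_mix = 87: (Q·1.700 + 23300·772.0) / (Q + 23300) = 87
→ Q = 23300·(772.0 − 87)/(87 − 1.700) = 187100 L/s.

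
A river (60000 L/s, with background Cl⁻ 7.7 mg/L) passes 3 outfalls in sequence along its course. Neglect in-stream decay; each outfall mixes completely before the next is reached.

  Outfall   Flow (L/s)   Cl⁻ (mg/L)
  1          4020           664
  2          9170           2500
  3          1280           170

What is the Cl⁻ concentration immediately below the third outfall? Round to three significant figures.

Below outfall 1: Q → 64020 L/s, C = (60000·7.700 + 4020·664.0)/64020 = 48.91 mg/L.
Below outfall 2: Q → 73190 L/s, C = (64020·48.91 + 9170·2500)/73190 = 356.0 mg/L.
Below outfall 3: Q → 74470 L/s, C = (73190·356.0 + 1280·170.0)/74470 = 352.8 mg/L.

353 mg/L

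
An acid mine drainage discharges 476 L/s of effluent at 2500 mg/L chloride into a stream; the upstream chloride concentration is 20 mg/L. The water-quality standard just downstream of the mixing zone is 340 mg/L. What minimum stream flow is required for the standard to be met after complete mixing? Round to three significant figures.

3210 L/s

Set C_mix = 340: (Q·20.00 + 476.0·2500) / (Q + 476.0) = 340
→ Q = 476.0·(2500 − 340)/(340 − 20.00) = 3213 L/s.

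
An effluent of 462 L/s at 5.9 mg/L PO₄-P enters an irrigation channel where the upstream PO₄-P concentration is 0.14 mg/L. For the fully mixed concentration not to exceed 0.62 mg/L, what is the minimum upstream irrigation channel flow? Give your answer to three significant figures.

Set C_mix = 0.62: (Q·0.1400 + 462.0·5.900) / (Q + 462.0) = 0.62
→ Q = 462.0·(5.900 − 0.62)/(0.62 − 0.1400) = 5082 L/s.

5080 L/s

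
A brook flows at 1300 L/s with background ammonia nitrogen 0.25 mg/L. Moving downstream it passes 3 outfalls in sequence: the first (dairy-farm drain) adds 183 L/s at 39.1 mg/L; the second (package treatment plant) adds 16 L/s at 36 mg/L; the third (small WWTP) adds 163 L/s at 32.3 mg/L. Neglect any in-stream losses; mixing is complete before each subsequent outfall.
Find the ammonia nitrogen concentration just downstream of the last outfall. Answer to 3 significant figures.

8.02 mg/L

After outfall 1: Q = 1300 + 183.0 = 1483 L/s; C = (1300·0.2500 + 183.0·39.10)/1483 = 5.044 mg/L.
After outfall 2: Q = 1483 + 16.00 = 1499 L/s; C = (1483·5.044 + 16.00·36.00)/1499 = 5.374 mg/L.
After outfall 3: Q = 1499 + 163.0 = 1662 L/s; C = (1499·5.374 + 163.0·32.30)/1662 = 8.015 mg/L.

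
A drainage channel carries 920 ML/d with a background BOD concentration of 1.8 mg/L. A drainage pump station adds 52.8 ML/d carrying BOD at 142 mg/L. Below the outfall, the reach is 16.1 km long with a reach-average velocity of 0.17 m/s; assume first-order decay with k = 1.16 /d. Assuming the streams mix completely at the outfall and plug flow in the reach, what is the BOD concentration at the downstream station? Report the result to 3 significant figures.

2.64 mg/L

Mass balance: C = (920.0·1.800 + 52.80·142.0) / 972.8 = 9154/972.8 = 9.410 mg/L.
Travel time t = 16.1·1000 / 0.17 = 94710 s = 26.31 h.
Applying C = C₀e^(−kt): 9.410 × 0.2804 = 2.638 mg/L.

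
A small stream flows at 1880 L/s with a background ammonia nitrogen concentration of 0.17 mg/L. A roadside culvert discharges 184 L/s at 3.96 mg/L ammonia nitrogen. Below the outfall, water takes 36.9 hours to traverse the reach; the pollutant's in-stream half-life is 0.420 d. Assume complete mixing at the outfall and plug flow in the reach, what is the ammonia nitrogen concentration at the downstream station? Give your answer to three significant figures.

0.0402 mg/L

Conservation of mass: C = (1880·0.1700 + 184.0·3.960) / 2064 = 1048/2064 = 0.5079 mg/L.
Half-life 0.420 d → k = ln 2 / 0.420 = 1.650 d⁻¹.
Decay over the reach: 0.5079·exp(−kt) = 0.5079·0.07907 = 0.04016 mg/L.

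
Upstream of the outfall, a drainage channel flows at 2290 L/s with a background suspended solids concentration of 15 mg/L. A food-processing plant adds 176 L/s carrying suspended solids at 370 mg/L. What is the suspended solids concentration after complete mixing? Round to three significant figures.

Mixed concentration C = ΣQC/ΣQ = (2290·15.00 + 176.0·370.0) / 2466 = 99470/2466 = 40.34 mg/L.

40.3 mg/L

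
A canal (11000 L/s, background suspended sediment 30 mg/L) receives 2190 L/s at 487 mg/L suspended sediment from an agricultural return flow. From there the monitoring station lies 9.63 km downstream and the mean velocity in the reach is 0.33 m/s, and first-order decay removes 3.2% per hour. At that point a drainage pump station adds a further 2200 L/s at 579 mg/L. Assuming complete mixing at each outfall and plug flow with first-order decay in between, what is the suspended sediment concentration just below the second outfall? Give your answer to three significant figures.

After mixing, C = (11000·30.00 + 2190·487.0) / 13190 = 1397000/13190 = 105.9 mg/L; combined flow 13190 L/s.
Travel time t = 9.63·1000 / 0.33 = 29180 s = 8.106 h.
3.2%/h lost → k = −ln(1 − 0.032) = 0.03252 h⁻¹.
First-order decay: C = 105.9·exp(−k·t) = 105.9·0.7683 = 81.34 mg/L.
Second outfall: C = (13190·81.34 + 2200·579.0)/15390 = 152.5 mg/L.

152 mg/L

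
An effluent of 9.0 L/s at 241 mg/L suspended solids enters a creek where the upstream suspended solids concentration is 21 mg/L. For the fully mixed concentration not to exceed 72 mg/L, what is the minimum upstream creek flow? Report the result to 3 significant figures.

Set C_mix = 72: (Q·21.00 + 9.000·241.0) / (Q + 9.000) = 72
→ Q = 9.000·(241.0 − 72)/(72 − 21.00) = 29.82 L/s.

29.8 L/s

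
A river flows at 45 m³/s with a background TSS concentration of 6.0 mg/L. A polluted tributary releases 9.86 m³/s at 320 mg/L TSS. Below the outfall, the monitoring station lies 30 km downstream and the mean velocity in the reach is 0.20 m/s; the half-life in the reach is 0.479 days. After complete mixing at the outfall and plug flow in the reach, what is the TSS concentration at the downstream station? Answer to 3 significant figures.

5.06 mg/L

After mixing, C = (45.00·6.000 + 9.860·320.0) / 54.86 = 3425/54.86 = 62.44 mg/L.
Travel time t = 30·1000 / 0.20 = 150000 s = 41.67 h.
Half-life 0.479 d → k = ln 2 / 0.479 = 1.447 d⁻¹.
First-order decay: C = 62.44·exp(−k·t) = 62.44·0.08108 = 5.062 mg/L.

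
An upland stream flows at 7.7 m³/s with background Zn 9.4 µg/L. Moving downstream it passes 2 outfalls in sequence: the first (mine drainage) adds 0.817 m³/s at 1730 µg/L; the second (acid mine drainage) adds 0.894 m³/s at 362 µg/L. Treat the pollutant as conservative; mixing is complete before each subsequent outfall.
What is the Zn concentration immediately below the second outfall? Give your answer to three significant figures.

After outfall 1: Q = 7.700 + 0.8170 = 8.517 m³/s; C = (7.700·9.400 + 0.8170·1730)/8.517 = 174.4 µg/L.
After outfall 2: Q = 8.517 + 0.8940 = 9.411 m³/s; C = (8.517·174.4 + 0.8940·362.0)/9.411 = 192.3 µg/L.

192 µg/L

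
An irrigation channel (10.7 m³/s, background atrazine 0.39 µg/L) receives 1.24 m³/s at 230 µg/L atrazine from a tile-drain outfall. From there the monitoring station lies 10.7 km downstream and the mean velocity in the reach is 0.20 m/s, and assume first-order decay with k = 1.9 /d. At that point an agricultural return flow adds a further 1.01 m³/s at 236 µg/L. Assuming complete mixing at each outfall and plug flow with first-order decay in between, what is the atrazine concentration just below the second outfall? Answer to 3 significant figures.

Mixed concentration C = ΣQC/ΣQ = (10.70·0.3900 + 1.240·230.0) / 11.94 = 289.4/11.94 = 24.24 µg/L; combined flow 11.94 m³/s.
Travel time t = 10.7·1000 / 0.20 = 53500 s = 14.86 h.
Decay over the reach: 24.24·exp(−kt) = 24.24·0.3084 = 7.473 µg/L.
At the second outfall, C = (11.94·7.473 + 1.010·236.0) / (11.94 + 1.010) = 25.30 µg/L.

25.3 µg/L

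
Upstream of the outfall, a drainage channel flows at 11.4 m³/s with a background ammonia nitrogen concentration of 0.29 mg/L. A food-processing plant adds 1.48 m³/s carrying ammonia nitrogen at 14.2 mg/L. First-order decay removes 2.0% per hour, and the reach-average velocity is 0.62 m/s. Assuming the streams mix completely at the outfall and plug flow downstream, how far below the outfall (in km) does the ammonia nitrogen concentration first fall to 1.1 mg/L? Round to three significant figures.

Mass balance: C = (11.40·0.2900 + 1.480·14.20) / 12.88 = 24.32/12.88 = 1.888 mg/L.
2.0%/h lost → k = −ln(1 − 0.02) = 0.02020 h⁻¹.
Set 1.888·exp(−k·t) = 1.1 → t = ln(1.888/1.1)/k = 96300 s = 26.75 h.
Distance = v·t = 0.62·96300 = 59700 m = 59.70 km.

59.7 km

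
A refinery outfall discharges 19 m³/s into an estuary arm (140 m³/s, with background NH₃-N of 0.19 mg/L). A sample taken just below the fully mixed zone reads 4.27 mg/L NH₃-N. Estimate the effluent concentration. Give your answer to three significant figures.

Mass balance: 140.0·0.1900 + 19.00·Cₑ = 159.0·4.270
→ Cₑ = (159.0·4.270 − 140.0·0.1900) / 19.00 = 34.33 mg/L.

34.3 mg/L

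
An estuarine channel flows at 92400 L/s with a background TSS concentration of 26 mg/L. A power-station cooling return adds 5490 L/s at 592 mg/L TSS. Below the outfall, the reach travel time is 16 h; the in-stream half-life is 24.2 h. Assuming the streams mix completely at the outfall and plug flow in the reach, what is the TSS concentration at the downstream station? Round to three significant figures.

36.5 mg/L

After mixing, C = (92400·26.00 + 5490·592.0) / 97890 = 5652000/97890 = 57.74 mg/L.
Half-life 24.2 h → k = ln 2 / 24.2 = 0.02864 h⁻¹ = 0.6874 d⁻¹.
Decay over the reach: 57.74·exp(−kt) = 57.74·0.6324 = 36.52 mg/L.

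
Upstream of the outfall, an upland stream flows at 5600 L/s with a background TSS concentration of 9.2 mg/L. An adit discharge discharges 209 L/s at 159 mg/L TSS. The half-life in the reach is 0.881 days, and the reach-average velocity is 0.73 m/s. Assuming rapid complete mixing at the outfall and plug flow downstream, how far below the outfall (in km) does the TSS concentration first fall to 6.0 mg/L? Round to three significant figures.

71.2 km

After mixing, C = (5600·9.200 + 209.0·159.0) / 5809 = 84750/5809 = 14.59 mg/L.
Half-life 0.881 d → k = ln 2 / 0.881 = 0.7868 d⁻¹.
Set 14.59·exp(−k·t) = 6.0 → t = ln(14.59/6.0)/k = 97580 s = 27.10 h.
Distance = v·t = 0.73·97580 = 71230 m = 71.23 km.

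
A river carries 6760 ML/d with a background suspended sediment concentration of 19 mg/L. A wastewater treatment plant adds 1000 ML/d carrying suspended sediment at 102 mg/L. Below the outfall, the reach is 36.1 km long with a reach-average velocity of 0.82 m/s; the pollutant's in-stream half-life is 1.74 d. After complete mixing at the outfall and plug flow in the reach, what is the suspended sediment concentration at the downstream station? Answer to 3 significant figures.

24.2 mg/L

Mixed concentration C = ΣQC/ΣQ = (6760·19.00 + 1000·102.0) / 7760 = 230400/7760 = 29.70 mg/L.
Travel time t = 36.1·1000 / 0.82 = 44020 s = 12.23 h.
Half-life 1.74 d → k = ln 2 / 1.74 = 0.3984 d⁻¹.
After decay, C = 29.70 × e^(−kt) = 29.70 × 0.8163 = 24.24 mg/L.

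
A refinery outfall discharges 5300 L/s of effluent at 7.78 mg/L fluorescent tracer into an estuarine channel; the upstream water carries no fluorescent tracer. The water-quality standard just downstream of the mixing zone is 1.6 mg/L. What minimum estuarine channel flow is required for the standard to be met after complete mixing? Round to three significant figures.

Set C_mix = 1.6: (Q·0 + 5300·7.780) / (Q + 5300) = 1.6
→ Q = 5300·(7.780 − 1.6)/(1.6 − 0) = 20470 L/s.

20500 L/s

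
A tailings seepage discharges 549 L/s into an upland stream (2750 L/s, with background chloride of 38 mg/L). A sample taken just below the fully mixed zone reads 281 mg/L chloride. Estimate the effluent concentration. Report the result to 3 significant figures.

Mass balance: 2750·38.00 + 549.0·Cₑ = 3299·281.0
→ Cₑ = (3299·281.0 − 2750·38.00) / 549.0 = 1498 mg/L.

1500 mg/L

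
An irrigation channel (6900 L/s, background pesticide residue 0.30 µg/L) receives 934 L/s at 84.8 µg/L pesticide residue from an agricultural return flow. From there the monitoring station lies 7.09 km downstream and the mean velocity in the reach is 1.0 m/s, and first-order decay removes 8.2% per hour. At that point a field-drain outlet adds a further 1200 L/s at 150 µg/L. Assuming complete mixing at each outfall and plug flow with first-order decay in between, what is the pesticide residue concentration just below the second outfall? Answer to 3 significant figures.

27.5 µg/L

After mixing, C = (6900·0.3000 + 934.0·84.80) / 7834 = 81270/7834 = 10.37 µg/L; combined flow 7834 L/s.
Travel time t = 7.09·1000 / 1.0 = 7090 s = 1.969 h.
8.2%/h lost → k = −ln(1 − 0.082) = 0.08556 h⁻¹.
First-order decay: C = 10.37·exp(−k·t) = 10.37·0.8449 = 8.766 µg/L.
Second outfall: C = (7834·8.766 + 1200·150.0)/9034 = 27.53 µg/L.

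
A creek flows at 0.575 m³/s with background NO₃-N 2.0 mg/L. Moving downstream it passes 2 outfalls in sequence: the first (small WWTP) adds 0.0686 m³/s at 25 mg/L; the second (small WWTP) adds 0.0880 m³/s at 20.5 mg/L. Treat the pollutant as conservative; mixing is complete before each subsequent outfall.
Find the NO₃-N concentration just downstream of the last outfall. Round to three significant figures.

6.38 mg/L

Outfall 1: combined Q = 0.6436 m³/s; C = (0.5750·2.000 + 0.06860·25.00)/0.6436 = 4.452 mg/L.
Outfall 2: combined Q = 0.7316 m³/s; C = (0.6436·4.452 + 0.08800·20.50)/0.7316 = 6.382 mg/L.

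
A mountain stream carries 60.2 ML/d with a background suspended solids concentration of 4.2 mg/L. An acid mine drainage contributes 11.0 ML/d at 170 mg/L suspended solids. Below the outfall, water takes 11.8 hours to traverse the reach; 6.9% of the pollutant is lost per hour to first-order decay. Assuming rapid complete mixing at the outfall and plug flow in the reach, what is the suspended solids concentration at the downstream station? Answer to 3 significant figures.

After mixing, C = (60.20·4.200 + 11.00·170.0) / 71.20 = 2123/71.20 = 29.82 mg/L.
6.9%/h lost → k = −ln(1 − 0.069) = 0.07150 h⁻¹.
First-order decay: C = 29.82·exp(−k·t) = 29.82·0.4301 = 12.82 mg/L.

12.8 mg/L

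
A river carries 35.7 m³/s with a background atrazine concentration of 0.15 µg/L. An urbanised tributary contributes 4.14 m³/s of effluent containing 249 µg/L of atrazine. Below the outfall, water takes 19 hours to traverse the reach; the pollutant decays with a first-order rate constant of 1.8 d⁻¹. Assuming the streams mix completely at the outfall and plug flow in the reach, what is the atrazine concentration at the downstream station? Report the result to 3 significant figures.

6.26 µg/L

Mass balance: C = (35.70·0.1500 + 4.140·249.0) / 39.84 = 1036/39.84 = 26.01 µg/L.
Applying C = C₀e^(−kt): 26.01 × 0.2405 = 6.255 µg/L.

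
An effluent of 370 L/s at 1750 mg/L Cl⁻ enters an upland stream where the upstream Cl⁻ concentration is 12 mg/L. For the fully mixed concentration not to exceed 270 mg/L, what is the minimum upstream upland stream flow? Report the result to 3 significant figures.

Set C_mix = 270: (Q·12.00 + 370.0·1750) / (Q + 370.0) = 270
→ Q = 370.0·(1750 − 270)/(270 − 12.00) = 2122 L/s.

2120 L/s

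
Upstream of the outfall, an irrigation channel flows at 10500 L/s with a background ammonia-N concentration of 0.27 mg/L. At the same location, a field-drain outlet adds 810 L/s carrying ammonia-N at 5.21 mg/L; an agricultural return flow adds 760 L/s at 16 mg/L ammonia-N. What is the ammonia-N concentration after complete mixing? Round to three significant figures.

Flow-weighted average: C = (10500·0.2700 + 810.0·5.210 + 760.0·16.00) / 12070 = 19220/12070 = 1.592 mg/L.

1.59 mg/L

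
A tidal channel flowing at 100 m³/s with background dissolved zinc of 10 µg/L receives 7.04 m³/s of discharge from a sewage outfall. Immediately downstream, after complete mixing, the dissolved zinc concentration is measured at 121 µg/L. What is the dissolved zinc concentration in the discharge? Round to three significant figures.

1700 µg/L

Mass balance: 100.0·10.00 + 7.040·Cₑ = 107.0·121.0
→ Cₑ = (107.0·121.0 − 100.0·10.00) / 7.040 = 1698 µg/L.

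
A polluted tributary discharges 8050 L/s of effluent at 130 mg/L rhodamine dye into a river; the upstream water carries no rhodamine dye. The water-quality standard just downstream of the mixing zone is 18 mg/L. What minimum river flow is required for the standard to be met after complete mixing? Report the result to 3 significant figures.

50100 L/s

Set C_mix = 18: (Q·0 + 8050·130.0) / (Q + 8050) = 18
→ Q = 8050·(130.0 − 18)/(18 − 0) = 50090 L/s.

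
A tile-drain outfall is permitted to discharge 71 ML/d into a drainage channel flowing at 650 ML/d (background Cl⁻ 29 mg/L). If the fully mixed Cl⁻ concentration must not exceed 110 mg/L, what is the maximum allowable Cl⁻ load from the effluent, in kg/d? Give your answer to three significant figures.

Mass balance at the limit: 650.0·29.00 + 71.00·Cₑ = 721.0·110 → Cₑ = 851.5 mg/L.
71.00 ML/d = 0.8218 m³/s. Load = 0.8218 m³/s × 851.5 g/m³ × 86 400 s/d = 60460 kg/d.

60500 kg/d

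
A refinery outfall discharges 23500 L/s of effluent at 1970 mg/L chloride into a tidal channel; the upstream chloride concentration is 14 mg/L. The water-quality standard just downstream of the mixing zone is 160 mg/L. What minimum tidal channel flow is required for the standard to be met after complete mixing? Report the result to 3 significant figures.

Set C_mix = 160: (Q·14.00 + 23500·1970) / (Q + 23500) = 160
→ Q = 23500·(1970 − 160)/(160 − 14.00) = 291300 L/s.

291000 L/s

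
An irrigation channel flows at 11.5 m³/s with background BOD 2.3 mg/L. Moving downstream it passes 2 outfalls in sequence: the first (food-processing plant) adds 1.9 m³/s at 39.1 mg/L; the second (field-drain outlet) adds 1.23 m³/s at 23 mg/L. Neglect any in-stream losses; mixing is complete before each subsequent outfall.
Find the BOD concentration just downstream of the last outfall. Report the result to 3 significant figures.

8.82 mg/L

Below outfall 1: Q → 13.40 m³/s, C = (11.50·2.300 + 1.900·39.10)/13.40 = 7.518 mg/L.
Below outfall 2: Q → 14.63 m³/s, C = (13.40·7.518 + 1.230·23.00)/14.63 = 8.820 mg/L.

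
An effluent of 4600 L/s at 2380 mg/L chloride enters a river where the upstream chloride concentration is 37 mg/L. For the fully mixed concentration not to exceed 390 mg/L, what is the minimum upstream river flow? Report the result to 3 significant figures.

Set C_mix = 390: (Q·37.00 + 4600·2380) / (Q + 4600) = 390
→ Q = 4600·(2380 − 390)/(390 − 37.00) = 25930 L/s.

25900 L/s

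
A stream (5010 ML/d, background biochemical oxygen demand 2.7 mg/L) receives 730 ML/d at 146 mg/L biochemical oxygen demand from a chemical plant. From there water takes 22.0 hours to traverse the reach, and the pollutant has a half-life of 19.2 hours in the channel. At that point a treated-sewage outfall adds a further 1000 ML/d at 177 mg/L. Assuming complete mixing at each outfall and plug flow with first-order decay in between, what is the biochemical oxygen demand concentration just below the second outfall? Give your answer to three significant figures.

34.3 mg/L

After mixing, C = (5010·2.700 + 730.0·146.0) / 5740 = 120100/5740 = 20.92 mg/L; combined flow 5740 ML/d.
Half-life 19.2 h → k = ln 2 / 19.2 = 0.03610 h⁻¹ = 0.8664 d⁻¹.
Applying C = C₀e^(−kt): 20.92 × 0.4519 = 9.456 mg/L.
At the second outfall, C = (5740·9.456 + 1000·177.0) / (5740 + 1000) = 34.31 mg/L.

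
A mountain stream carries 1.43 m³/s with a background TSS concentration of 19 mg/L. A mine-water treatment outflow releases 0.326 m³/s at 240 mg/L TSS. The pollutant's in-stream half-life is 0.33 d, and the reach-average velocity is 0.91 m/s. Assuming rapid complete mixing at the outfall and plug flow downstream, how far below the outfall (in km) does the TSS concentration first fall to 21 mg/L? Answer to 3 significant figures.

Flow-weighted average: C = (1.430·19.00 + 0.3260·240.0) / 1.756 = 105.4/1.756 = 60.03 mg/L.
Half-life 0.33 d → k = ln 2 / 0.33 = 2.100 d⁻¹.
Set 60.03·exp(−k·t) = 21 → t = ln(60.03/21)/k = 43200 s = 12.00 h.
Distance = v·t = 0.91·43200 = 39310 m = 39.31 km.

39.3 km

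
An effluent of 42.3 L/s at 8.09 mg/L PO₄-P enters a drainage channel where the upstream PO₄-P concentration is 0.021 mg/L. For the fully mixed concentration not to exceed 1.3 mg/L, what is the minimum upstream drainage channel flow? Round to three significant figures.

225 L/s

Set C_mix = 1.3: (Q·0.02100 + 42.30·8.090) / (Q + 42.30) = 1.3
→ Q = 42.30·(8.090 − 1.3)/(1.3 − 0.02100) = 224.6 L/s.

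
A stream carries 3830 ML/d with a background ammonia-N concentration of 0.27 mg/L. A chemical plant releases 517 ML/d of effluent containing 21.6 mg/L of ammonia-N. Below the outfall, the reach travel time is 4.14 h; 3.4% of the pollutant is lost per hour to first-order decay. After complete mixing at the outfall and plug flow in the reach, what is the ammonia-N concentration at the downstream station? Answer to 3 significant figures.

2.43 mg/L

Flow-weighted average: C = (3830·0.2700 + 517.0·21.60) / 4347 = 12200/4347 = 2.807 mg/L.
3.4%/h lost → k = −ln(1 − 0.034) = 0.03459 h⁻¹.
Decay over the reach: 2.807·exp(−kt) = 2.807·0.8666 = 2.432 mg/L.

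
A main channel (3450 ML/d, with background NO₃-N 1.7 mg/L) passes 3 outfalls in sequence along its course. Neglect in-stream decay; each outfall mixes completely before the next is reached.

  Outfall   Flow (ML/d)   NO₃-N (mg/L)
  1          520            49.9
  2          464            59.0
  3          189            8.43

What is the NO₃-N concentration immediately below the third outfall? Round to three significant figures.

13.1 mg/L

After outfall 1: Q = 3450 + 520.0 = 3970 ML/d; C = (3450·1.700 + 520.0·49.90)/3970 = 8.013 mg/L.
After outfall 2: Q = 3970 + 464.0 = 4434 ML/d; C = (3970·8.013 + 464.0·59.00)/4434 = 13.35 mg/L.
After outfall 3: Q = 4434 + 189.0 = 4623 ML/d; C = (4434·13.35 + 189.0·8.430)/4623 = 13.15 mg/L.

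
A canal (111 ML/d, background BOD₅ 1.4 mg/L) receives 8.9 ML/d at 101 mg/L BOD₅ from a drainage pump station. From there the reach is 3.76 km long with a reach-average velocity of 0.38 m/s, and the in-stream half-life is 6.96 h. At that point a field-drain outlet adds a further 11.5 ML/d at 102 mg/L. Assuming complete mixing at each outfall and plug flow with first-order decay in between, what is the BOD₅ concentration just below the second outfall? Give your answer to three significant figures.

Mass balance: C = (111.0·1.400 + 8.900·101.0) / 119.9 = 1054/119.9 = 8.793 mg/L; combined flow 119.9 ML/d.
Travel time t = 3.76·1000 / 0.38 = 9895 s = 2.749 h.
Half-life 6.96 h → k = ln 2 / 6.96 = 0.09959 h⁻¹ = 2.390 d⁻¹.
Decay over the reach: 8.793·exp(−kt) = 8.793·0.7605 = 6.688 mg/L.
Second outfall: C = (119.9·6.688 + 11.50·102.0)/131.4 = 15.03 mg/L.

15.0 mg/L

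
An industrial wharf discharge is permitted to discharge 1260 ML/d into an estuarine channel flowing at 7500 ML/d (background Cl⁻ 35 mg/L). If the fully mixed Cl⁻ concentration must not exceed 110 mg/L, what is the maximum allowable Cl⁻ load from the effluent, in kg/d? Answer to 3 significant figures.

Mass balance at the limit: 7500·35.00 + 1260·Cₑ = 8760·110 → Cₑ = 556.4 mg/L.
1260 ML/d = 14.58 m³/s. Load = 14.58 m³/s × 556.4 g/m³ × 86 400 s/d = 701100 kg/d.

701000 kg/d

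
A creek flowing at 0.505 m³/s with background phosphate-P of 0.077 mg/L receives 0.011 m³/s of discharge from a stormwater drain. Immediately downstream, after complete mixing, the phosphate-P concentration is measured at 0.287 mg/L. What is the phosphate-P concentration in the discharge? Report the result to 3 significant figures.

9.93 mg/L

Mass balance: 0.5050·0.07700 + 0.01100·Cₑ = 0.5160·0.2870
→ Cₑ = (0.5160·0.2870 − 0.5050·0.07700) / 0.01100 = 9.928 mg/L.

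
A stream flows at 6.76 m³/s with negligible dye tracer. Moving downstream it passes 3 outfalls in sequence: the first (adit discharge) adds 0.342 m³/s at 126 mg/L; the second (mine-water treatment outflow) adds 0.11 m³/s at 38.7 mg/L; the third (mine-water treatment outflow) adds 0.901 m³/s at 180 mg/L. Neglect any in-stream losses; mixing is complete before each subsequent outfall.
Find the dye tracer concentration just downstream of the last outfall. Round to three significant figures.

Below outfall 1: Q → 7.102 m³/s, C = (6.760·0 + 0.3420·126.0)/7.102 = 6.068 mg/L.
Below outfall 2: Q → 7.212 m³/s, C = (7.102·6.068 + 0.1100·38.70)/7.212 = 6.565 mg/L.
Below outfall 3: Q → 8.113 m³/s, C = (7.212·6.565 + 0.9010·180.0)/8.113 = 25.83 mg/L.

25.8 mg/L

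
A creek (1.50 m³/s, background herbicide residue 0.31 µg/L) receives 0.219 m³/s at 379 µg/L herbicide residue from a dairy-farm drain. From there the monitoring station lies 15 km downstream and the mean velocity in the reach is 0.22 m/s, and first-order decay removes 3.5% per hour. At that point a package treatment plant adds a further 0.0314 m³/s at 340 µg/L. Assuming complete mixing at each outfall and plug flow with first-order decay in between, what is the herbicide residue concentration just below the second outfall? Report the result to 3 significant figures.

Conservation of mass: C = (1.500·0.3100 + 0.2190·379.0) / 1.719 = 83.47/1.719 = 48.55 µg/L; combined flow 1.719 m³/s.
Travel time t = 15·1000 / 0.22 = 68180 s = 18.94 h.
3.5%/h lost → k = −ln(1 − 0.035) = 0.03563 h⁻¹.
After decay, C = 48.55 × e^(−kt) = 48.55 × 0.5093 = 24.73 µg/L.
At the second outfall, C = (1.719·24.73 + 0.03140·340.0) / (1.719 + 0.03140) = 30.38 µg/L.

30.4 µg/L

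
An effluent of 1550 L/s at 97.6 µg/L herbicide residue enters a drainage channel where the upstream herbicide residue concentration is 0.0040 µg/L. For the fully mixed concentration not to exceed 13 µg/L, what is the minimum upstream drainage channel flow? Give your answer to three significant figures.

10100 L/s

Set C_mix = 13: (Q·0.004000 + 1550·97.60) / (Q + 1550) = 13
→ Q = 1550·(97.60 − 13)/(13 − 0.004000) = 10090 L/s.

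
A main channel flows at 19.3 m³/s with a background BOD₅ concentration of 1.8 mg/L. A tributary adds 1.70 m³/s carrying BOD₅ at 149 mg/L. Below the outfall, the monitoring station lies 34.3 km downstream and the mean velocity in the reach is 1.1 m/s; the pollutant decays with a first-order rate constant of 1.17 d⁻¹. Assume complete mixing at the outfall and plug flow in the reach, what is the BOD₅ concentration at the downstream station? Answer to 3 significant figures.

Flow-weighted average: C = (19.30·1.800 + 1.700·149.0) / 21.00 = 288.0/21.00 = 13.72 mg/L.
Travel time t = 34.3·1000 / 1.1 = 31180 s = 8.662 h.
Decay over the reach: 13.72·exp(−kt) = 13.72·0.6556 = 8.992 mg/L.

8.99 mg/L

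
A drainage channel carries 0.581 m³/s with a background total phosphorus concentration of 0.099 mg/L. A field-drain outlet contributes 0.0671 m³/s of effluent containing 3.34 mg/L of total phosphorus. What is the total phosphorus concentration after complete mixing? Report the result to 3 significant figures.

Mixed concentration C = ΣQC/ΣQ = (0.5810·0.09900 + 0.06710·3.340) / 0.6481 = 0.2816/0.6481 = 0.4346 mg/L.

0.435 mg/L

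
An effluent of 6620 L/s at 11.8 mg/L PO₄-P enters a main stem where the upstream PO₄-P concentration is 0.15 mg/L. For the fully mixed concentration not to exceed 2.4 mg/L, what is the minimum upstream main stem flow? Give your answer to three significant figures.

Set C_mix = 2.4: (Q·0.1500 + 6620·11.80) / (Q + 6620) = 2.4
→ Q = 6620·(11.80 − 2.4)/(2.4 − 0.1500) = 27660 L/s.

27700 L/s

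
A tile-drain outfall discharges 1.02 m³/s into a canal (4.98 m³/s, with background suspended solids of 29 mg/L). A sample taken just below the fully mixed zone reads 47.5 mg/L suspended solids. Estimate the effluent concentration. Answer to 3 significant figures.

Mass balance: 4.980·29.00 + 1.020·Cₑ = 6.000·47.50
→ Cₑ = (6.000·47.50 − 4.980·29.00) / 1.020 = 137.8 mg/L.

138 mg/L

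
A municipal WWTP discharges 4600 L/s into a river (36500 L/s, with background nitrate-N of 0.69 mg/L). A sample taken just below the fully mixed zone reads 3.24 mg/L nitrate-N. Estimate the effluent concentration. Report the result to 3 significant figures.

23.5 mg/L

Mass balance: 36500·0.6900 + 4600·Cₑ = 41100·3.240
→ Cₑ = (41100·3.240 − 36500·0.6900) / 4600 = 23.47 mg/L.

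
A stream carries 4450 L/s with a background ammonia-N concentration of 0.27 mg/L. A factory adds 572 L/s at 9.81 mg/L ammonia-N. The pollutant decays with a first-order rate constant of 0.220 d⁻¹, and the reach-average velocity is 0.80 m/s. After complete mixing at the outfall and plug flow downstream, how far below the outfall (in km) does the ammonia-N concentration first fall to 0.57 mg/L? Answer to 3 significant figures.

Mixed concentration C = ΣQC/ΣQ = (4450·0.2700 + 572.0·9.810) / 5022 = 6813/5022 = 1.357 mg/L.
Set 1.357·exp(−k·t) = 0.57 → t = ln(1.357/0.57)/k = 340500 s = 94.59 h.
Distance = v·t = 0.80·340500 = 272400 m = 272.4 km.

272 km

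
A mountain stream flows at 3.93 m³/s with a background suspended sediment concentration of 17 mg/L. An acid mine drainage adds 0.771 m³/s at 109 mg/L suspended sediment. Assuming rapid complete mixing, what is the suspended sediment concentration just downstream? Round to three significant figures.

32.1 mg/L

Mixed concentration C = ΣQC/ΣQ = (3.930·17.00 + 0.7710·109.0) / 4.701 = 150.8/4.701 = 32.09 mg/L.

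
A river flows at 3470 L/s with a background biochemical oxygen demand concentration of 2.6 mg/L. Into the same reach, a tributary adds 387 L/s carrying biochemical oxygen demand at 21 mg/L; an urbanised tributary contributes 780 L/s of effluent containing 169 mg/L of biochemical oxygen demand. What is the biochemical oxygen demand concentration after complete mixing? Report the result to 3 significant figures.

32.1 mg/L

Mixed concentration C = ΣQC/ΣQ = (3470·2.600 + 387.0·21.00 + 780.0·169.0) / 4637 = 149000/4637 = 32.13 mg/L.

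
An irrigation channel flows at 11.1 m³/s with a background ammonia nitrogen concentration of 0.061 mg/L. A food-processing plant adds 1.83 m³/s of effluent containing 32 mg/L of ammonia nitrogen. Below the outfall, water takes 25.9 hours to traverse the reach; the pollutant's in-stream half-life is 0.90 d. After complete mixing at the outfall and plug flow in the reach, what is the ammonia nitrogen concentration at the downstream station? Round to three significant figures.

Flow-weighted average: C = (11.10·0.06100 + 1.830·32.00) / 12.93 = 59.24/12.93 = 4.581 mg/L.
Half-life 0.90 d → k = ln 2 / 0.90 = 0.7702 d⁻¹.
First-order decay: C = 4.581·exp(−k·t) = 4.581·0.4356 = 1.995 mg/L.

2.00 mg/L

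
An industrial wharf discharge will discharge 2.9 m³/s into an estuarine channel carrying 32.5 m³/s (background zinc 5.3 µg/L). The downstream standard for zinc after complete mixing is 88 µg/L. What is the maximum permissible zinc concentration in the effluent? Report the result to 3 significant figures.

At the limit, (Qr·Cr + Qe·Cₑ)/(Qr + Qe) = 88:
Cₑ = (35.40·88 − 32.50·5.300) / 2.900 = 1015 µg/L.

1010 µg/L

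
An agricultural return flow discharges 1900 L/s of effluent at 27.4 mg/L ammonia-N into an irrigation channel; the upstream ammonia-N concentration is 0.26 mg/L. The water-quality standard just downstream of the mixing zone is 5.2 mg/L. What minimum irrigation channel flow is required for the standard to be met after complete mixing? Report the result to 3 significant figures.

8540 L/s

Set C_mix = 5.2: (Q·0.2600 + 1900·27.40) / (Q + 1900) = 5.2
→ Q = 1900·(27.40 − 5.2)/(5.2 − 0.2600) = 8538 L/s.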